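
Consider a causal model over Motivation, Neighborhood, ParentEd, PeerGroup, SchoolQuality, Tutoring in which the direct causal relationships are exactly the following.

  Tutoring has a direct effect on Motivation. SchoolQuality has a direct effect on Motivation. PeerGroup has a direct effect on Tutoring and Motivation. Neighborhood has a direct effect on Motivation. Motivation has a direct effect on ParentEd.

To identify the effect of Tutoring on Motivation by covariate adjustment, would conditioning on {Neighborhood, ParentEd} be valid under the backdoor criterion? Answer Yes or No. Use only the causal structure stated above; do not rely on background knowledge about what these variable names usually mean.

Backdoor paths from Tutoring to Motivation (paths whose first edge points into Tutoring):
  P1: Tutoring <- PeerGroup -> Motivation
Condition 1 (no descendant of Tutoring in the set): FAILS — ParentEd is a descendant of Tutoring.
Condition 2 (every backdoor path blocked by {Neighborhood, ParentEd}):
  P1: open — no interior node is in the conditioning set.
{Neighborhood, ParentEd} does not satisfy the backdoor criterion.

No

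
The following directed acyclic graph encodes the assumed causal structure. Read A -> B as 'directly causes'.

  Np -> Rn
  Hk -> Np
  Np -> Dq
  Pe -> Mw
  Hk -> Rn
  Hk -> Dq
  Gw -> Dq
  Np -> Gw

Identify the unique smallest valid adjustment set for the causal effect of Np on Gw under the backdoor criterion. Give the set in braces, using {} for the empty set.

Variables eligible for adjustment (non-descendants of Np, excluding Np and Gw): {Hk, Mw, Pe}.
Backdoor paths from Np to Gw:
  P1: Np <- Hk -> Dq <- Gw
Each backdoor path contains an unconditioned collider, so every path is already blocked with the empty conditioning set:
  P1: blocked at collider Dq (neither it nor any descendant is in the conditioning set).
The empty set is therefore the unique smallest valid set.

{}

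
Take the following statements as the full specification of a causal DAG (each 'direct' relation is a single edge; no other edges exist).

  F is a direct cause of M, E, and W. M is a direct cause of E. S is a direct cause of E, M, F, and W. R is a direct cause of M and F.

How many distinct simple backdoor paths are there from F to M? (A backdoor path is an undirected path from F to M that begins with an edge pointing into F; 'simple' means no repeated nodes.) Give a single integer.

A backdoor path from F to M is any simple undirected path whose first edge points into F (i.e. leaves F via a parent).
Parents of F: {R, S}.
Enumerating:
  P1: F <- S -> M
  P2: F <- S -> E <- M
  P3: F <- R -> M
That exhausts the simple backdoor paths. Count: 3.

3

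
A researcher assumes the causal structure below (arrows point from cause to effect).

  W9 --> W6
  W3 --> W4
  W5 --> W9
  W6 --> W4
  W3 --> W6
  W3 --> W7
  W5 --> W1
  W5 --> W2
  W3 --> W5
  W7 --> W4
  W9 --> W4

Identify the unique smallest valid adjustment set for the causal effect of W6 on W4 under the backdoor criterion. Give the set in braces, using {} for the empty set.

Variables eligible for adjustment (non-descendants of W6, excluding W6 and W4): {W1, W2, W3, W5, W7, W9}.
Backdoor paths from W6 to W4:
  P1: W6 <- W3 -> W5 -> W9 -> W4
  P2: W6 <- W3 -> W7 -> W4
  P3: W6 <- W3 -> W4
  P4: W6 <- W9 <- W5 <- W3 -> W7 -> W4
  P5: W6 <- W9 <- W5 <- W3 -> W4
  P6: W6 <- W9 -> W4
The empty set is not sufficient: P1 (W6 <- W3 -> W5 -> W9 -> W4) has no collider blocking it and no conditioned non-collider, so it is open.
Try {W3, W9}:
  P1: blocked at fork node W3 ∈ conditioning set.
  P2: blocked at fork node W3 ∈ conditioning set.
  P3: blocked at fork node W3 ∈ conditioning set.
  P4: blocked at chain node W9 ∈ conditioning set.
  P5: blocked at chain node W9 ∈ conditioning set.
  P6: blocked at fork node W9 ∈ conditioning set.
{W3, W9} contains no descendant of W6 and blocks every backdoor path.
Every element of {W3, W9} is needed (dropping W3 leaves P2 open; dropping W9 leaves P6 open), so no proper subset is valid.
Among all size-2 subsets of the eligible variables, only {W3, W9} blocks every backdoor path, so it is the unique smallest valid adjustment set.

{W3, W9}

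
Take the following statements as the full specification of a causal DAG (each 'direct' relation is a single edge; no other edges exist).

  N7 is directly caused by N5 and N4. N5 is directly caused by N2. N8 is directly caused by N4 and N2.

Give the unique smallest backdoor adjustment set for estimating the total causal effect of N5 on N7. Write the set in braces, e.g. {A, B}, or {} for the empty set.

{}

Variables eligible for adjustment (non-descendants of N5, excluding N5 and N7): {N2, N4, N8}.
Backdoor paths from N5 to N7:
  P1: N5 <- N2 -> N8 <- N4 -> N7
Each backdoor path contains an unconditioned collider, so every path is already blocked with the empty conditioning set:
  P1: blocked at collider N8 (neither it nor any descendant is in the conditioning set).
The empty set is therefore the unique smallest valid set.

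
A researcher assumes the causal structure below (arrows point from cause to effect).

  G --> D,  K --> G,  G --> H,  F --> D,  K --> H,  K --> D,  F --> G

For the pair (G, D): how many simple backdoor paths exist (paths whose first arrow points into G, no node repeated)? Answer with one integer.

2

A backdoor path from G to D is any simple undirected path whose first edge points into G (i.e. leaves G via a parent).
Parents of G: {F, K}.
Enumerating:
  P1: G <- F -> D
  P2: G <- K -> D
That exhausts the simple backdoor paths. Count: 2.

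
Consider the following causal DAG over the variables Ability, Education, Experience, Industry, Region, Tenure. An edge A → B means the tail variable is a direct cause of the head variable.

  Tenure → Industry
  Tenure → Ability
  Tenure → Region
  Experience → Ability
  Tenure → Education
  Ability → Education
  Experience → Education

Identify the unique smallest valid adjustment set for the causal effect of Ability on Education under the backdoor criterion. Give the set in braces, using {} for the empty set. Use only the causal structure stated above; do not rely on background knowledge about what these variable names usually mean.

Variables eligible for adjustment (non-descendants of Ability, excluding Ability and Education): {Experience, Industry, Region, Tenure}.
Backdoor paths from Ability to Education:
  P1: Ability <- Experience -> Education
  P2: Ability <- Tenure -> Education
The empty set is not sufficient: P1 (Ability <- Experience -> Education) has no collider blocking it and no conditioned non-collider, so it is open.
Try {Experience, Tenure}:
  P1: blocked at fork node Experience ∈ conditioning set.
  P2: blocked at fork node Tenure ∈ conditioning set.
{Experience, Tenure} contains no descendant of Ability and blocks every backdoor path.
Every element of {Experience, Tenure} is needed (dropping Experience leaves P1 open; dropping Tenure leaves P2 open), so no proper subset is valid.
Among all size-2 subsets of the eligible variables, only {Experience, Tenure} blocks every backdoor path, so it is the unique smallest valid adjustment set.

{Experience, Tenure}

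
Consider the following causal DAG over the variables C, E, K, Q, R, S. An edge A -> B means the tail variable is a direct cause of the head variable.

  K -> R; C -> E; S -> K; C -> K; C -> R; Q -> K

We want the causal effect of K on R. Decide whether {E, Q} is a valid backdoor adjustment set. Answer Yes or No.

Backdoor paths from K to R (paths whose first edge points into K):
  P1: K <- C -> R
Condition 1 (no descendant of K in the set): holds — descendants of K are {R}; none are in {E, Q}.
Condition 2 (every backdoor path blocked by {E, Q}):
  P1: open — no interior node is in the conditioning set.
{E, Q} does not satisfy the backdoor criterion.

No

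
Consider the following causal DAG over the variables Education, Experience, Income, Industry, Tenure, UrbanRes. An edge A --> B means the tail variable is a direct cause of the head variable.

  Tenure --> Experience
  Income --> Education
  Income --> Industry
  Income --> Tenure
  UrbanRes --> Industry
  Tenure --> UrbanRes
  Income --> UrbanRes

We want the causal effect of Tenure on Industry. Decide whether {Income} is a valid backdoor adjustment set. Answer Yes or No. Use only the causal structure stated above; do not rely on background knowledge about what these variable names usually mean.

Yes

Backdoor paths from Tenure to Industry (paths whose first edge points into Tenure):
  P1: Tenure <- Income -> UrbanRes -> Industry
  P2: Tenure <- Income -> Industry
Condition 1 (no descendant of Tenure in the set): holds — descendants of Tenure are {Experience, Industry, UrbanRes}; none are in {Income}.
Condition 2 (every backdoor path blocked by {Income}):
  P1: blocked at fork node Income ∈ conditioning set.
  P2: blocked at fork node Income ∈ conditioning set.
{Income} satisfies the backdoor criterion.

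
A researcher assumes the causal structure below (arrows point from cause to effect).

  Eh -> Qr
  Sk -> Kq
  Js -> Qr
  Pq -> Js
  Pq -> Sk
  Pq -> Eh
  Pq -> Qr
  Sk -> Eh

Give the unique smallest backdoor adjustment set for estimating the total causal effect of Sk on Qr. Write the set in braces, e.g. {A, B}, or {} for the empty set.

{Pq}

Variables eligible for adjustment (non-descendants of Sk, excluding Sk and Qr): {Js, Pq}.
Backdoor paths from Sk to Qr:
  P1: Sk <- Pq -> Js -> Qr
  P2: Sk <- Pq -> Eh -> Qr
  P3: Sk <- Pq -> Qr
The empty set is not sufficient: P1 (Sk <- Pq -> Js -> Qr) has no collider blocking it and no conditioned non-collider, so it is open.
Try {Pq}:
  P1: blocked at fork node Pq ∈ conditioning set.
  P2: blocked at fork node Pq ∈ conditioning set.
  P3: blocked at fork node Pq ∈ conditioning set.
{Pq} contains no descendant of Sk and blocks every backdoor path.
No other singleton works — e.g. {Js} leaves P2 open — so {Pq} is the unique smallest valid adjustment set.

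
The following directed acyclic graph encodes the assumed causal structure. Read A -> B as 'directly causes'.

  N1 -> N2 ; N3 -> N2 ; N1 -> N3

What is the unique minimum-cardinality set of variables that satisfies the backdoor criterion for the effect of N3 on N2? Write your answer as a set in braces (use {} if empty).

Variables eligible for adjustment (non-descendants of N3, excluding N3 and N2): {N1}.
Backdoor paths from N3 to N2:
  P1: N3 <- N1 -> N2
The empty set is not sufficient: P1 (N3 <- N1 -> N2) has no collider blocking it and no conditioned non-collider, so it is open.
Try {N1}:
  P1: blocked at fork node N1 ∈ conditioning set.
{N1} contains no descendant of N3 and blocks every backdoor path.
{N1} is the unique smallest valid adjustment set.

{N1}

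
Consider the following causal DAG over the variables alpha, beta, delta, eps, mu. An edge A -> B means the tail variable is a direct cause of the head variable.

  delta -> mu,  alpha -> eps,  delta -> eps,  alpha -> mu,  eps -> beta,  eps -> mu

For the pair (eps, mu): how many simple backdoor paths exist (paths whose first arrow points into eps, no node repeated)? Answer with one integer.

2

A backdoor path from eps to mu is any simple undirected path whose first edge points into eps (i.e. leaves eps via a parent).
Parents of eps: {alpha, delta}.
Enumerating:
  P1: eps <- alpha -> mu
  P2: eps <- delta -> mu
That exhausts the simple backdoor paths. Count: 2.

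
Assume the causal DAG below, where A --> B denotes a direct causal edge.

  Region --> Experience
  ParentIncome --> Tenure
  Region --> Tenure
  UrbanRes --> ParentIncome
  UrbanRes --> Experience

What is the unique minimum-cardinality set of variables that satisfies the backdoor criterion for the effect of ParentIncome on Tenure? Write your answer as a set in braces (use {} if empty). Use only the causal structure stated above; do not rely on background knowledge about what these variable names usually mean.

{}

Variables eligible for adjustment (non-descendants of ParentIncome, excluding ParentIncome and Tenure): {Experience, Region, UrbanRes}.
Backdoor paths from ParentIncome to Tenure:
  P1: ParentIncome <- UrbanRes -> Experience <- Region -> Tenure
Each backdoor path contains an unconditioned collider, so every path is already blocked with the empty conditioning set:
  P1: blocked at collider Experience (neither it nor any descendant is in the conditioning set).
The empty set is therefore the unique smallest valid set.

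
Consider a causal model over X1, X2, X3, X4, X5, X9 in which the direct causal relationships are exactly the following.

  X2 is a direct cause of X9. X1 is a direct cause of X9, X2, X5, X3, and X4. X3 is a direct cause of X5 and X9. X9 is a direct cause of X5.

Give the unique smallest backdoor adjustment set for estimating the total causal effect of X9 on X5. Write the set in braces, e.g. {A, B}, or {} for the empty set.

{X1, X3}

Variables eligible for adjustment (non-descendants of X9, excluding X9 and X5): {X1, X2, X3, X4}.
Backdoor paths from X9 to X5:
  P1: X9 <- X1 -> X3 -> X5
  P2: X9 <- X1 -> X5
  P3: X9 <- X3 <- X1 -> X5
  P4: X9 <- X3 -> X5
  P5: X9 <- X2 <- X1 -> X3 -> X5
  P6: X9 <- X2 <- X1 -> X5
The empty set is not sufficient: P1 (X9 <- X1 -> X3 -> X5) has no collider blocking it and no conditioned non-collider, so it is open.
Try {X1, X3}:
  P1: blocked at fork node X1 ∈ conditioning set.
  P2: blocked at fork node X1 ∈ conditioning set.
  P3: blocked at chain node X3 ∈ conditioning set.
  P4: blocked at fork node X3 ∈ conditioning set.
  P5: blocked at fork node X1 ∈ conditioning set.
  P6: blocked at fork node X1 ∈ conditioning set.
{X1, X3} contains no descendant of X9 and blocks every backdoor path.
Every element of {X1, X3} is needed (dropping X1 leaves P2 open; dropping X3 leaves P4 open), so no proper subset is valid.
Among all size-2 subsets of the eligible variables, only {X1, X3} blocks every backdoor path, so it is the unique smallest valid adjustment set.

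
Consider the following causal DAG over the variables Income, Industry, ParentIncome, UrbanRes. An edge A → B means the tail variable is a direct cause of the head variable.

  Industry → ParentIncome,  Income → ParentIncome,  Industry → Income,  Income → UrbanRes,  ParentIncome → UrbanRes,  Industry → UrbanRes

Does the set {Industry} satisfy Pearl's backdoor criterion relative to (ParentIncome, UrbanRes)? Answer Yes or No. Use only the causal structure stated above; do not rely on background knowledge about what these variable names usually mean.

Backdoor paths from ParentIncome to UrbanRes (paths whose first edge points into ParentIncome):
  P1: ParentIncome <- Industry -> Income -> UrbanRes
  P2: ParentIncome <- Industry -> UrbanRes
  P3: ParentIncome <- Income <- Industry -> UrbanRes
  P4: ParentIncome <- Income -> UrbanRes
Condition 1 (no descendant of ParentIncome in the set): holds — descendants of ParentIncome are {UrbanRes}; none are in {Industry}.
Condition 2 (every backdoor path blocked by {Industry}):
  P1: blocked at fork node Industry ∈ conditioning set.
  P2: blocked at fork node Industry ∈ conditioning set.
  P3: blocked at fork node Industry ∈ conditioning set.
  P4: open — no interior node is in the conditioning set.
{Industry} does not satisfy the backdoor criterion.

No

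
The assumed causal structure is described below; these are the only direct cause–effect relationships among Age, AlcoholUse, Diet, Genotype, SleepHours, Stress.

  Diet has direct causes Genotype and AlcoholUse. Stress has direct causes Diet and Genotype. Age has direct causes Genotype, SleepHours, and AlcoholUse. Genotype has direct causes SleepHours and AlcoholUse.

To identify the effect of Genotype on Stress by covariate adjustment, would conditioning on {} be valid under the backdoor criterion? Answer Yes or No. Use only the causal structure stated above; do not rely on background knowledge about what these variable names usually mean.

Backdoor paths from Genotype to Stress (paths whose first edge points into Genotype):
  P1: Genotype <- SleepHours -> Age <- AlcoholUse -> Diet -> Stress
  P2: Genotype <- AlcoholUse -> Diet -> Stress
Condition 1 (no descendant of Genotype in the set): holds — descendants of Genotype are {Age, Diet, Stress}; none are in {}.
Condition 2 (every backdoor path blocked by {}):
  P1: blocked at collider Age (neither it nor any descendant is in the conditioning set).
  P2: open — no interior node is in the conditioning set.
{} does not satisfy the backdoor criterion.

No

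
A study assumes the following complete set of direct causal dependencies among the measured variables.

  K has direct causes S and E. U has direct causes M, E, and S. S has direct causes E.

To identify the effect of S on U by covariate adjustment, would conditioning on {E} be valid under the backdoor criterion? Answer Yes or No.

Backdoor paths from S to U (paths whose first edge points into S):
  P1: S <- E -> U
Condition 1 (no descendant of S in the set): holds — descendants of S are {K, U}; none are in {E}.
Condition 2 (every backdoor path blocked by {E}):
  P1: blocked at fork node E ∈ conditioning set.
{E} satisfies the backdoor criterion.

Yes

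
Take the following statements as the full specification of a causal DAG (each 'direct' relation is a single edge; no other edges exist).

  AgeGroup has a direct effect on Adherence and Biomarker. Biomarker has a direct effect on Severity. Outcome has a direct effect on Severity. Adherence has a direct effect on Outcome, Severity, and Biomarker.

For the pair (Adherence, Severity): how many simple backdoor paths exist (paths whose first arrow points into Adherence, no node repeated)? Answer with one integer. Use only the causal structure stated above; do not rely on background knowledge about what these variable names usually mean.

1

A backdoor path from Adherence to Severity is any simple undirected path whose first edge points into Adherence (i.e. leaves Adherence via a parent).
Parents of Adherence: {AgeGroup}.
Enumerating:
  P1: Adherence <- AgeGroup -> Biomarker -> Severity
That exhausts the simple backdoor paths. Count: 1.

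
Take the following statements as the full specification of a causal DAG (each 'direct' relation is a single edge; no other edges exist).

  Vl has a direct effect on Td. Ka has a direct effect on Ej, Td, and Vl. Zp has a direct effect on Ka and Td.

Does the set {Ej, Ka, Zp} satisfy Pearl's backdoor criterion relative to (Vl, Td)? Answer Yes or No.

Backdoor paths from Vl to Td (paths whose first edge points into Vl):
  P1: Vl <- Ka <- Zp -> Td
  P2: Vl <- Ka -> Td
Condition 1 (no descendant of Vl in the set): holds — descendants of Vl are {Td}; none are in {Ej, Ka, Zp}.
Condition 2 (every backdoor path blocked by {Ej, Ka, Zp}):
  P1: blocked at chain node Ka ∈ conditioning set.
  P2: blocked at fork node Ka ∈ conditioning set.
{Ej, Ka, Zp} satisfies the backdoor criterion.

Yes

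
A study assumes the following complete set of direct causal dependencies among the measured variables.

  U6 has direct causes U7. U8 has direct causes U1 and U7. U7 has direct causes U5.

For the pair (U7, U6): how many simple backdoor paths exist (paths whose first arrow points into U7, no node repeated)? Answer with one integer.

A backdoor path from U7 to U6 is any simple undirected path whose first edge points into U7 (i.e. leaves U7 via a parent).
Parents of U7: {U5}.
No simple path from any parent of U7 reaches U6 without revisiting U7, so there are no backdoor paths.

0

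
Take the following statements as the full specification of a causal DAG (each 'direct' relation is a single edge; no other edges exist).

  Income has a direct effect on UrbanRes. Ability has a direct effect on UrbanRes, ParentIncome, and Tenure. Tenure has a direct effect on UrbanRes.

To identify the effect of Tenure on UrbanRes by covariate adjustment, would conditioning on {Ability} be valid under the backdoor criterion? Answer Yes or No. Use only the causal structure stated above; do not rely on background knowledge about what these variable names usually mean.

Backdoor paths from Tenure to UrbanRes (paths whose first edge points into Tenure):
  P1: Tenure <- Ability -> UrbanRes
Condition 1 (no descendant of Tenure in the set): holds — descendants of Tenure are {UrbanRes}; none are in {Ability}.
Condition 2 (every backdoor path blocked by {Ability}):
  P1: blocked at fork node Ability ∈ conditioning set.
{Ability} satisfies the backdoor criterion.

Yes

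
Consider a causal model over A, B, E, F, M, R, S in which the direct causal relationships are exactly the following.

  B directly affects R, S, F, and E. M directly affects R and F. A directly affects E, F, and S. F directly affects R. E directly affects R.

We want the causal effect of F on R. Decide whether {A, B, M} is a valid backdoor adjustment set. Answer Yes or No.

Backdoor paths from F to R (paths whose first edge points into F):
  P1: F <- A -> S <- B -> E -> R
  P2: F <- A -> S <- B -> R
  P3: F <- A -> E <- B -> R
  P4: F <- A -> E -> R
  P5: F <- B -> S <- A -> E -> R
  P6: F <- B -> E -> R
  P7: F <- B -> R
  P8: F <- M -> R
Condition 1 (no descendant of F in the set): holds — descendants of F are {R}; none are in {A, B, M}.
Condition 2 (every backdoor path blocked by {A, B, M}):
  P1: blocked at fork node A ∈ conditioning set.
  P2: blocked at fork node A ∈ conditioning set.
  P3: blocked at fork node A ∈ conditioning set.
  P4: blocked at fork node A ∈ conditioning set.
  P5: blocked at fork node B ∈ conditioning set.
  P6: blocked at fork node B ∈ conditioning set.
  P7: blocked at fork node B ∈ conditioning set.
  P8: blocked at fork node M ∈ conditioning set.
{A, B, M} satisfies the backdoor criterion.

Yes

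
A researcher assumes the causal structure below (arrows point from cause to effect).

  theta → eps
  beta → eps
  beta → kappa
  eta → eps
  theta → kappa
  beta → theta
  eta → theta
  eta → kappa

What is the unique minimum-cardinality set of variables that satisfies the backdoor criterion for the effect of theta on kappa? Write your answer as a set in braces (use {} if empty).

{beta, eta}

Variables eligible for adjustment (non-descendants of theta, excluding theta and kappa): {beta, eta}.
Backdoor paths from theta to kappa:
  P1: theta <- beta -> eps <- eta -> kappa
  P2: theta <- beta -> kappa
  P3: theta <- eta -> eps <- beta -> kappa
  P4: theta <- eta -> kappa
The empty set is not sufficient: P2 (theta <- beta -> kappa) has no collider blocking it and no conditioned non-collider, so it is open.
Try {beta, eta}:
  P1: blocked at fork node beta ∈ conditioning set.
  P2: blocked at fork node beta ∈ conditioning set.
  P3: blocked at fork node eta ∈ conditioning set.
  P4: blocked at fork node eta ∈ conditioning set.
{beta, eta} contains no descendant of theta and blocks every backdoor path.
Every element of {beta, eta} is needed (dropping beta leaves P2 open; dropping eta leaves P4 open), so no proper subset is valid.
Among all size-2 subsets of the eligible variables, only {beta, eta} blocks every backdoor path, so it is the unique smallest valid adjustment set.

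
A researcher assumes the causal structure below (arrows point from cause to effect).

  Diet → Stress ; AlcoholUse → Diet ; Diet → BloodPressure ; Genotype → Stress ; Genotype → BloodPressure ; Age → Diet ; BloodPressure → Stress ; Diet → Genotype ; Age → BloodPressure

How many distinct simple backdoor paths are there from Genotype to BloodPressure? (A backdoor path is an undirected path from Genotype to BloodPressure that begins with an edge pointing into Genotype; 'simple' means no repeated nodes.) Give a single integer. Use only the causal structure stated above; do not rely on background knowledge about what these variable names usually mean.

A backdoor path from Genotype to BloodPressure is any simple undirected path whose first edge points into Genotype (i.e. leaves Genotype via a parent).
Parents of Genotype: {Diet}.
Enumerating:
  P1: Genotype <- Diet <- Age -> BloodPressure
  P2: Genotype <- Diet -> BloodPressure
  P3: Genotype <- Diet -> Stress <- BloodPressure
That exhausts the simple backdoor paths. Count: 3.

3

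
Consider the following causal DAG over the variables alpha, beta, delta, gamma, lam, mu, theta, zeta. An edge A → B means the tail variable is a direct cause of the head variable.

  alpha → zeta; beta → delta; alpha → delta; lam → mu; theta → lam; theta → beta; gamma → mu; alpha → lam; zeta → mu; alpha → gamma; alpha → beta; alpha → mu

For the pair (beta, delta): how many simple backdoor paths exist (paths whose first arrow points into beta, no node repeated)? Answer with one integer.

A backdoor path from beta to delta is any simple undirected path whose first edge points into beta (i.e. leaves beta via a parent).
Parents of beta: {alpha, theta}.
Enumerating:
  P1: beta <- theta -> lam <- alpha -> delta
  P2: beta <- theta -> lam -> mu <- alpha -> delta
  P3: beta <- theta -> lam -> mu <- gamma <- alpha -> delta
  P4: beta <- theta -> lam -> mu <- zeta <- alpha -> delta
  P5: beta <- alpha -> delta
That exhausts the simple backdoor paths. Count: 5.

5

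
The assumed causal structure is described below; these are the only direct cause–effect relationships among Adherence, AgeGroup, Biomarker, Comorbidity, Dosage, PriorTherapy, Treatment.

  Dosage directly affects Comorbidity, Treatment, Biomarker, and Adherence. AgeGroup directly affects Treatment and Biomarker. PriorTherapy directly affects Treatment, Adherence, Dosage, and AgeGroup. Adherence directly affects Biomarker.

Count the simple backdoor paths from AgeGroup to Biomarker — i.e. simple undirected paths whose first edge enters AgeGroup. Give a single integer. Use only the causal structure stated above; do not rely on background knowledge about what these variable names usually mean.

A backdoor path from AgeGroup to Biomarker is any simple undirected path whose first edge points into AgeGroup (i.e. leaves AgeGroup via a parent).
Parents of AgeGroup: {PriorTherapy}.
Enumerating:
  P1: AgeGroup <- PriorTherapy -> Dosage -> Adherence -> Biomarker
  P2: AgeGroup <- PriorTherapy -> Dosage -> Biomarker
  P3: AgeGroup <- PriorTherapy -> Treatment <- Dosage -> Adherence -> Biomarker
  P4: AgeGroup <- PriorTherapy -> Treatment <- Dosage -> Biomarker
  P5: AgeGroup <- PriorTherapy -> Adherence <- Dosage -> Biomarker
  P6: AgeGroup <- PriorTherapy -> Adherence -> Biomarker
That exhausts the simple backdoor paths. Count: 6.

6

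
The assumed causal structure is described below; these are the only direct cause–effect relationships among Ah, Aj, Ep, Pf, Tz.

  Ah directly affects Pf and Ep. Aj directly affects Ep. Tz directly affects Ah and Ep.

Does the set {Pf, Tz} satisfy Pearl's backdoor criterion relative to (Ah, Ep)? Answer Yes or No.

No

Backdoor paths from Ah to Ep (paths whose first edge points into Ah):
  P1: Ah <- Tz -> Ep
Condition 1 (no descendant of Ah in the set): FAILS — Pf is a descendant of Ah.
Condition 2 (every backdoor path blocked by {Pf, Tz}):
  P1: blocked at fork node Tz ∈ conditioning set.
{Pf, Tz} does not satisfy the backdoor criterion.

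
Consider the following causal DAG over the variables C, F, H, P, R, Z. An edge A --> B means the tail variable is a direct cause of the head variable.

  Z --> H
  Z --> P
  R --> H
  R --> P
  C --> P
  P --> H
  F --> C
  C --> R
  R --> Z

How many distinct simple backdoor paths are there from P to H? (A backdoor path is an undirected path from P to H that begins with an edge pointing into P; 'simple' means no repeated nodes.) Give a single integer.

6

A backdoor path from P to H is any simple undirected path whose first edge points into P (i.e. leaves P via a parent).
Parents of P: {C, R, Z}.
Enumerating:
  P1: P <- C -> R -> Z -> H
  P2: P <- C -> R -> H
  P3: P <- R -> Z -> H
  P4: P <- R -> H
  P5: P <- Z <- R -> H
  P6: P <- Z -> H
That exhausts the simple backdoor paths. Count: 6.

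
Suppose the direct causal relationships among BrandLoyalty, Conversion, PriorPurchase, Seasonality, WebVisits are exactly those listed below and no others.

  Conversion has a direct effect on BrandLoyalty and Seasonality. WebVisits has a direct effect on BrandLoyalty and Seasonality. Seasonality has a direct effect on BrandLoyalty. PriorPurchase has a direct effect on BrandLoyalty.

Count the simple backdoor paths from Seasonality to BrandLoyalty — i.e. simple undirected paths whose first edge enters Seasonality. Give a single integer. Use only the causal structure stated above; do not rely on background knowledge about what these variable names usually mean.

2

A backdoor path from Seasonality to BrandLoyalty is any simple undirected path whose first edge points into Seasonality (i.e. leaves Seasonality via a parent).
Parents of Seasonality: {Conversion, WebVisits}.
Enumerating:
  P1: Seasonality <- Conversion -> BrandLoyalty
  P2: Seasonality <- WebVisits -> BrandLoyalty
That exhausts the simple backdoor paths. Count: 2.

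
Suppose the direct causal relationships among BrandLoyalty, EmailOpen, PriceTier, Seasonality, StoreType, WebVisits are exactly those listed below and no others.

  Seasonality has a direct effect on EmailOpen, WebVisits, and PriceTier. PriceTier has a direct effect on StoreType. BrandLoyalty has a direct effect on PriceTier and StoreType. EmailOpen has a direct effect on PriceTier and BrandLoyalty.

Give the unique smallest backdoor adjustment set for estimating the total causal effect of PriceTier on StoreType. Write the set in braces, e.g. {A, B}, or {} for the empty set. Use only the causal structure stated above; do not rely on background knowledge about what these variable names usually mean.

Variables eligible for adjustment (non-descendants of PriceTier, excluding PriceTier and StoreType): {BrandLoyalty, EmailOpen, Seasonality, WebVisits}.
Backdoor paths from PriceTier to StoreType:
  P1: PriceTier <- Seasonality -> EmailOpen -> BrandLoyalty -> StoreType
  P2: PriceTier <- EmailOpen -> BrandLoyalty -> StoreType
  P3: PriceTier <- BrandLoyalty -> StoreType
The empty set is not sufficient: P1 (PriceTier <- Seasonality -> EmailOpen -> BrandLoyalty -> StoreType) has no collider blocking it and no conditioned non-collider, so it is open.
Try {BrandLoyalty}:
  P1: blocked at chain node BrandLoyalty ∈ conditioning set.
  P2: blocked at chain node BrandLoyalty ∈ conditioning set.
  P3: blocked at fork node BrandLoyalty ∈ conditioning set.
{BrandLoyalty} contains no descendant of PriceTier and blocks every backdoor path.
No other singleton works — e.g. {Seasonality} leaves P2 open — so {BrandLoyalty} is the unique smallest valid adjustment set.

{BrandLoyalty}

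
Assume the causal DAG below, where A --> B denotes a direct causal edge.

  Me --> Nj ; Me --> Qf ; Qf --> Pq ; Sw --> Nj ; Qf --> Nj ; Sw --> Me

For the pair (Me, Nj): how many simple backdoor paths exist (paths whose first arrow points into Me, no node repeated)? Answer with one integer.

A backdoor path from Me to Nj is any simple undirected path whose first edge points into Me (i.e. leaves Me via a parent).
Parents of Me: {Sw}.
Enumerating:
  P1: Me <- Sw -> Nj
That exhausts the simple backdoor paths. Count: 1.

1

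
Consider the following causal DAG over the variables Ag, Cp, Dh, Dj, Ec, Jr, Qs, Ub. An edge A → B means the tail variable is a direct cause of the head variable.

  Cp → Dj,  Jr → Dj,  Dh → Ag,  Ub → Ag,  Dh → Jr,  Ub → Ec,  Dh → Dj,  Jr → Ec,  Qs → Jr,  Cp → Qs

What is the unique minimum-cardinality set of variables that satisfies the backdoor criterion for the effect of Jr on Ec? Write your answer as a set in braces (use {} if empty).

{}

Variables eligible for adjustment (non-descendants of Jr, excluding Jr and Ec): {Ag, Cp, Dh, Qs, Ub}.
Backdoor paths from Jr to Ec:
  P1: Jr <- Dh -> Ag <- Ub -> Ec
  P2: Jr <- Qs <- Cp -> Dj <- Dh -> Ag <- Ub -> Ec
Each backdoor path contains an unconditioned collider, so every path is already blocked with the empty conditioning set:
  P1: blocked at collider Ag (neither it nor any descendant is in the conditioning set).
  P2: blocked at collider Dj (neither it nor any descendant is in the conditioning set).
The empty set is therefore the unique smallest valid set.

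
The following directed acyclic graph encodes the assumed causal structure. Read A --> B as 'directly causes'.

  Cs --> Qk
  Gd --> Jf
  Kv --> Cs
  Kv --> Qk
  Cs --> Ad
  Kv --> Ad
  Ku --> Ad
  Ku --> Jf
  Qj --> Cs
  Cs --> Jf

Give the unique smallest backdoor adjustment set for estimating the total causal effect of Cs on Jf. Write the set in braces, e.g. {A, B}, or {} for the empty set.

{}

Variables eligible for adjustment (non-descendants of Cs, excluding Cs and Jf): {Gd, Ku, Kv, Qj}.
Backdoor paths from Cs to Jf:
  P1: Cs <- Kv -> Ad <- Ku -> Jf
Each backdoor path contains an unconditioned collider, so every path is already blocked with the empty conditioning set:
  P1: blocked at collider Ad (neither it nor any descendant is in the conditioning set).
The empty set is therefore the unique smallest valid set.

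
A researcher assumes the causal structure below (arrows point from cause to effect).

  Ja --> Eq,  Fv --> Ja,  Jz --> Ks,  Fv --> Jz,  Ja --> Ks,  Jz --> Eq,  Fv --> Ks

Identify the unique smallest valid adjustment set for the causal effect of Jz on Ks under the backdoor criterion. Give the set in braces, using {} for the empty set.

{Fv}

Variables eligible for adjustment (non-descendants of Jz, excluding Jz and Ks): {Fv, Ja}.
Backdoor paths from Jz to Ks:
  P1: Jz <- Fv -> Ja -> Ks
  P2: Jz <- Fv -> Ks
The empty set is not sufficient: P1 (Jz <- Fv -> Ja -> Ks) has no collider blocking it and no conditioned non-collider, so it is open.
Try {Fv}:
  P1: blocked at fork node Fv ∈ conditioning set.
  P2: blocked at fork node Fv ∈ conditioning set.
{Fv} contains no descendant of Jz and blocks every backdoor path.
No other singleton works — e.g. {Ja} leaves P2 open — so {Fv} is the unique smallest valid adjustment set.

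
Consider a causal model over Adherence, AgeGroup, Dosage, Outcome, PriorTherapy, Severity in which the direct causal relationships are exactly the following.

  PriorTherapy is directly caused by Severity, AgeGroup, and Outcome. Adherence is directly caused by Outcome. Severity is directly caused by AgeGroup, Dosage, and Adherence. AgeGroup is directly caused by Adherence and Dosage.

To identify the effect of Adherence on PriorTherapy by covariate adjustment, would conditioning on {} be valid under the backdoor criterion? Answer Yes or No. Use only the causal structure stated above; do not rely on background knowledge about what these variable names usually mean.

Backdoor paths from Adherence to PriorTherapy (paths whose first edge points into Adherence):
  P1: Adherence <- Outcome -> PriorTherapy
Condition 1 (no descendant of Adherence in the set): holds — descendants of Adherence are {AgeGroup, PriorTherapy, Severity}; none are in {}.
Condition 2 (every backdoor path blocked by {}):
  P1: open — no interior node is in the conditioning set.
{} does not satisfy the backdoor criterion.

No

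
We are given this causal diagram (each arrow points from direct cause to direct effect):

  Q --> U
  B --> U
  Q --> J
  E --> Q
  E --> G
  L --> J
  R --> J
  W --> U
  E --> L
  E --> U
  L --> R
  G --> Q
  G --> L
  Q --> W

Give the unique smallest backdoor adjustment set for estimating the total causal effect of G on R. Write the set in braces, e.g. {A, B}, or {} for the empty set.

{E}

Variables eligible for adjustment (non-descendants of G, excluding G and R): {B, E}.
Backdoor paths from G to R:
  P1: G <- E -> L -> R
  P2: G <- E -> L -> J <- R
  P3: G <- E -> Q -> J <- L -> R
  P4: G <- E -> Q -> J <- R
  P5: G <- E -> U <- Q -> J <- L -> R
  P6: G <- E -> U <- Q -> J <- R
  P7: G <- E -> U <- W <- Q -> J <- L -> R
  P8: G <- E -> U <- W <- Q -> J <- R
The empty set is not sufficient: P1 (G <- E -> L -> R) has no collider blocking it and no conditioned non-collider, so it is open.
Try {E}:
  P1: blocked at fork node E ∈ conditioning set.
  P2: blocked at fork node E ∈ conditioning set.
  P3: blocked at fork node E ∈ conditioning set.
  P4: blocked at fork node E ∈ conditioning set.
  P5: blocked at fork node E ∈ conditioning set.
  P6: blocked at fork node E ∈ conditioning set.
  P7: blocked at fork node E ∈ conditioning set.
  P8: blocked at fork node E ∈ conditioning set.
{E} contains no descendant of G and blocks every backdoor path.
No other singleton works — e.g. {B} leaves P1 open — so {E} is the unique smallest valid adjustment set.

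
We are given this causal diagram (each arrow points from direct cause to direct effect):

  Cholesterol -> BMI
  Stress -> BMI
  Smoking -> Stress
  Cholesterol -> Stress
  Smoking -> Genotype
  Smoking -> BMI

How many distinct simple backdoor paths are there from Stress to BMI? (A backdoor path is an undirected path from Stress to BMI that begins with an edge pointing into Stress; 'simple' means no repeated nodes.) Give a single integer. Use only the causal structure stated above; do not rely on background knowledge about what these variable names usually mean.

2

A backdoor path from Stress to BMI is any simple undirected path whose first edge points into Stress (i.e. leaves Stress via a parent).
Parents of Stress: {Cholesterol, Smoking}.
Enumerating:
  P1: Stress <- Smoking -> BMI
  P2: Stress <- Cholesterol -> BMI
That exhausts the simple backdoor paths. Count: 2.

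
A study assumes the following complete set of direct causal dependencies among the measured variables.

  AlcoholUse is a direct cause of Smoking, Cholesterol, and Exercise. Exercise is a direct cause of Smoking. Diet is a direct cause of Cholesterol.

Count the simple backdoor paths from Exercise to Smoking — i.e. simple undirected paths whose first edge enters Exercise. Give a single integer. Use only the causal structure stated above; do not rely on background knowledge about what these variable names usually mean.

1

A backdoor path from Exercise to Smoking is any simple undirected path whose first edge points into Exercise (i.e. leaves Exercise via a parent).
Parents of Exercise: {AlcoholUse}.
Enumerating:
  P1: Exercise <- AlcoholUse -> Smoking
That exhausts the simple backdoor paths. Count: 1.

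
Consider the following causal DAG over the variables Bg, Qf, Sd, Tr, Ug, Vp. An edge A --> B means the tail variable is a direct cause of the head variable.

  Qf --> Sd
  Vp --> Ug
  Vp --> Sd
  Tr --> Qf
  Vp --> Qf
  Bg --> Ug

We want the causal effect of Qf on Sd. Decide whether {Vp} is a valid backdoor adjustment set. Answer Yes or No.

Yes

Backdoor paths from Qf to Sd (paths whose first edge points into Qf):
  P1: Qf <- Vp -> Sd
Condition 1 (no descendant of Qf in the set): holds — descendants of Qf are {Sd}; none are in {Vp}.
Condition 2 (every backdoor path blocked by {Vp}):
  P1: blocked at fork node Vp ∈ conditioning set.
{Vp} satisfies the backdoor criterion.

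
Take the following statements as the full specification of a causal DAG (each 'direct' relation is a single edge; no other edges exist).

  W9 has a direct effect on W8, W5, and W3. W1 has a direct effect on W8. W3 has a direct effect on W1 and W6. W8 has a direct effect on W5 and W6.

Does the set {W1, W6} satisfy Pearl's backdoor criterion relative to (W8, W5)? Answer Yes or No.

No

Backdoor paths from W8 to W5 (paths whose first edge points into W8):
  P1: W8 <- W9 -> W5
  P2: W8 <- W1 <- W3 <- W9 -> W5
Condition 1 (no descendant of W8 in the set): FAILS — W6 is a descendant of W8.
Condition 2 (every backdoor path blocked by {W1, W6}):
  P1: open — no interior node is in the conditioning set.
  P2: blocked at chain node W1 ∈ conditioning set.
{W1, W6} does not satisfy the backdoor criterion.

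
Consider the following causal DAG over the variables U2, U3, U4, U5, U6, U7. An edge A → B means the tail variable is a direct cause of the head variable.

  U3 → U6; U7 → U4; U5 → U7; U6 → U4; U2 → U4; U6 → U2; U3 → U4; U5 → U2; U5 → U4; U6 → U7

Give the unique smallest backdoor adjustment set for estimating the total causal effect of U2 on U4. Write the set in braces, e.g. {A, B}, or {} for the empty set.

Variables eligible for adjustment (non-descendants of U2, excluding U2 and U4): {U3, U5, U6, U7}.
Backdoor paths from U2 to U4:
  P1: U2 <- U6 <- U3 -> U4
  P2: U2 <- U6 -> U7 <- U5 -> U4
  P3: U2 <- U6 -> U7 -> U4
  P4: U2 <- U6 -> U4
  P5: U2 <- U5 -> U7 <- U6 <- U3 -> U4
  P6: U2 <- U5 -> U7 <- U6 -> U4
  P7: U2 <- U5 -> U7 -> U4
  P8: U2 <- U5 -> U4
The empty set is not sufficient: P1 (U2 <- U6 <- U3 -> U4) has no collider blocking it and no conditioned non-collider, so it is open.
Try {U5, U6}:
  P1: blocked at chain node U6 ∈ conditioning set.
  P2: blocked at fork node U6 ∈ conditioning set.
  P3: blocked at fork node U6 ∈ conditioning set.
  P4: blocked at fork node U6 ∈ conditioning set.
  P5: blocked at fork node U5 ∈ conditioning set.
  P6: blocked at fork node U5 ∈ conditioning set.
  P7: blocked at fork node U5 ∈ conditioning set.
  P8: blocked at fork node U5 ∈ conditioning set.
{U5, U6} contains no descendant of U2 and blocks every backdoor path.
Every element of {U5, U6} is needed (dropping U5 leaves P7 open; dropping U6 leaves P1 open), so no proper subset is valid.
Among all size-2 subsets of the eligible variables, only {U5, U6} blocks every backdoor path, so it is the unique smallest valid adjustment set.

{U5, U6}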